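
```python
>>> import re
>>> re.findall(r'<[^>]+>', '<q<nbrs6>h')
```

['<q<nbrs6>']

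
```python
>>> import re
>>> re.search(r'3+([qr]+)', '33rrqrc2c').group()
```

The pattern matches one or more of a literal '3'; then one or more of one of [qr] (captured).
`re.search` tries every starting position until one works.
The match spans [0:6] → '33rrqr'.
Captured: group 1 = 'rrqr'.

'33rrqr'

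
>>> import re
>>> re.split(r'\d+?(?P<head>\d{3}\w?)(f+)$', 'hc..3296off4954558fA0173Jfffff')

['hc..3296off4954558fA', '173J', 'fffff', '']

This matches one or more of a digit (lazy); then exactly 3 of a digit, then optionally a word character (captured as 'head'); then one or more of a literal 'f' (captured); then anchored at the end.
Matches to split on: at [20:30] → '0173Jfffff'.
The group in the pattern means `split` returns the separators' captures alongside the pieces.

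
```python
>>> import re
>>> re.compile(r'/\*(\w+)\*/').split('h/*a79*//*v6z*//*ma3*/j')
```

['h', 'a79', '', 'v6z', '', 'ma3', 'j']

`re.split` interleaves the captured-group text with the surrounding fragments.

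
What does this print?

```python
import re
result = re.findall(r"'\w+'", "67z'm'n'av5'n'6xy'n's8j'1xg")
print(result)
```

["'m'", "'av5'", "'6xy'", "'s8j'"]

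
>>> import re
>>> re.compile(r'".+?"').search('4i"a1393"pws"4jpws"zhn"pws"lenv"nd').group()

Unlike `match`, `search` isn't anchored — it looks for the pattern anywhere in the string.
The match spans [2:9] → '"a1393"'.

'"a1393"'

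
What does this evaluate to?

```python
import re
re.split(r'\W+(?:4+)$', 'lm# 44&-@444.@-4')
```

['lm# 44&-@444', '']

The pattern matches one or more of a non-word character; then one or more of a literal '4' (non-capturing group); then anchored at the end.
`split` removes every match and returns the 2 fragments in between.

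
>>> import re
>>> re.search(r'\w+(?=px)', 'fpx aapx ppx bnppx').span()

(0, 1)

Because the assertion is zero-width, the text it checks is not consumed and won't appear in the result.
`search` walks the string left to right and returns the first match it finds.
The match spans [0:1] → 'f'.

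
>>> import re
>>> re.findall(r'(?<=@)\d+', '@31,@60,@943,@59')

Because the assertion is zero-width, the text it checks is not consumed and won't appear in the result.
Scanning left to right: at [1:3] → '31'; at [5:7] → '60'; at [9:12] → '943'; at [14:16] → '59'.
With no groups in the pattern, `findall` gives back each whole match — 4 here.

['31', '60', '943', '59']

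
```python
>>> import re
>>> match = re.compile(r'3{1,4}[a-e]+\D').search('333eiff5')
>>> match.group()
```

'333ei'

The match spans [0:5] → '333ei'.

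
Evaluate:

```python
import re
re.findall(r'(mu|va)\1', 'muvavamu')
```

['va']

The backreference `\1` re-matches whatever the first group consumed, character for character.
Walking the string: at [2:6] match 'vava', group 1 = 'va'.
Because there's exactly one group, `findall` drops the full match and keeps group 1 from the one hit.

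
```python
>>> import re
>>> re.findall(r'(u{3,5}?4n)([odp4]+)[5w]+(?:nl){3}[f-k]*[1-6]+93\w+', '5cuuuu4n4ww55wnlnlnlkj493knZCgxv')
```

Pattern: 3 to 5 of the literal 'u' (lazy), then the literal '4n' (captured); then one or more of one of [odp4] (captured); then one or more of one of [5w], then the literal 'nl' repeated 3 times, then zero or more of a character in [f-k]; then one or more of a character in [1-6], then the literal '93', then one or more of a word character.
Scanning left to right: at [2:32] match 'uuuu4n4ww55wnlnlnlkj493knZCgxv', groups = ('uuuu4n', '4').
`findall` packs the 2 group values into a tuple for every match.

[('uuuu4n', '4')]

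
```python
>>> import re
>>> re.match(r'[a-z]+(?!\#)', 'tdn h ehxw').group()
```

`match` is anchored at position 0; if the pattern doesn't fit there, it returns None.
The match spans [0:3] → 'tdn'.

'tdn'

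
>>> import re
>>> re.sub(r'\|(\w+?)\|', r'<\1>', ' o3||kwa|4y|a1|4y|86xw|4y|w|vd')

' o3|<kwa>4y<a1>4y<86xw>4y<w>vd'

Matches: at [4:9] → '|kwa|'; at [11:15] → '|a1|'; at [17:23] → '|86xw|'; at [25:28] → '|w|'.
Each match is replaced using the text its own group 1 captured.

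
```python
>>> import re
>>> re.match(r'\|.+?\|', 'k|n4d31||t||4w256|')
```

None

`re.match` won't scan ahead — the pattern has to work from the very first character.
Here position 0 doesn't satisfy it, so the call returns None.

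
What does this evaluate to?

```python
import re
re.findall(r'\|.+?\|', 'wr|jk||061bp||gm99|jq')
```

['|jk|', '|061bp|', '|gm99|']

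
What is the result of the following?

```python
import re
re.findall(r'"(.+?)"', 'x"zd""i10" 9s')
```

Because the quantifier is non-greedy, it stops expanding at the earliest point where the rest of the pattern can succeed.
Scanning left to right: at [1:5] match '"zd"', group 1 = 'zd'; at [5:10] match '"i10"', group 1 = 'i10'.
Because there's exactly one group, `findall` drops the full match and keeps group 1 from each hit.

['zd', 'i10']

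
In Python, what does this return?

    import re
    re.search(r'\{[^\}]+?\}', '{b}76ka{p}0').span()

(0, 3)

The match spans [0:3] → '{b}'.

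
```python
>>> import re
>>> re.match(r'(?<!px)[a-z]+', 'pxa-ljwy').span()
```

(0, 3)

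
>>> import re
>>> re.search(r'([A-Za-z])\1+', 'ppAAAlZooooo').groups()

The match spans [0:2] → 'pp'.
Captured: group 1 = 'p'.

('p',)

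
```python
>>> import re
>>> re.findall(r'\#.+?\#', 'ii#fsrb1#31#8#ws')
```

['#fsrb1#', '#8#']

With the lazy modifier that quantifier settles for the fewest repetitions that let the rest of the pattern succeed (the atoms after it are unaffected and can still be greedy).
Since nothing is captured, `findall` lists the 2 matched substrings directly.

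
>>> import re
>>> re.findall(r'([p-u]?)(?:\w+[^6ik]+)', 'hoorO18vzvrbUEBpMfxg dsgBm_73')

['']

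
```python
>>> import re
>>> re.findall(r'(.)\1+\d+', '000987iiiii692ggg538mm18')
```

['0', 'i', 'g', 'm']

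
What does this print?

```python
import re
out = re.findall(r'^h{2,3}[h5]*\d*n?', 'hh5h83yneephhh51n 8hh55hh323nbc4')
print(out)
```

The pattern matches anchored at the start of the string; then 2 to 3 of a literal 'h'; then zero or more of one of [h5], then zero or more of a digit, then optionally the literal 'n'.
Walking the string: at [0:6] → 'hh5h83'.
No capturing groups, so `findall` returns the 1 full match string.

['hh5h83']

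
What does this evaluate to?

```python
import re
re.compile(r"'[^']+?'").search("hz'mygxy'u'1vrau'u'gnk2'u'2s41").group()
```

The match spans [2:9] → "'mygxy'".

"'mygxy'"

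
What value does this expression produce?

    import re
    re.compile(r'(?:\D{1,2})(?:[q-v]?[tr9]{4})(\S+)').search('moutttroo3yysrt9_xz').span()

This matches 1 to 2 of a non-digit (non-capturing group); then optionally a character in [q-v], then exactly 4 of one of [tr9] (non-capturing group); then one or more of a non-whitespace character (captured).
`re.search` tries every starting position until one works.
The match spans [0:19] → 'moutttroo3yysrt9_xz'.
Captured: group 1 = 'oo3yysrt9_xz'.

(0, 19)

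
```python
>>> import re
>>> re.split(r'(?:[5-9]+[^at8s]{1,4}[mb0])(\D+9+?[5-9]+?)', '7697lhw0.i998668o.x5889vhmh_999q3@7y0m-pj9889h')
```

Pattern: one or more of a character in [5-9], then 1 to 4 of any character except [at8s], then one of [mb0] (non-capturing group); then one or more of a non-digit, then one or more of the literal '9' (lazy), then one or more of a character in [5-9] (lazy) (captured).
Lazy quantifiers expand one character at a time until the remainder of the pattern can match.
Matches to split on: at [0:12] → '7697lhw0.i99'; at [19:30] → '5889vhmh_99'; at [34:43] → '7y0m-pj98'.
`re.split` interleaves the captured-group text with the surrounding fragments.

['', '.i99', '8668o.x', 'h_99', '9q3@', '-pj98', '89h']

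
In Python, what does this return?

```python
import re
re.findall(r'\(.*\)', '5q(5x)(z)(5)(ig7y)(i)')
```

With no groups in the pattern, `findall` gives back each whole match — 1 here.

['(5x)(z)(5)(ig7y)(i)']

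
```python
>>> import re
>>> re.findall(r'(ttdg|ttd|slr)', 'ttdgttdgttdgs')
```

['ttdg', 'ttdg', 'ttdg']

Alternation isn't longest-match — the leftmost alternative that fits at this position is chosen.
`findall` collects group 1 from each match (3 total).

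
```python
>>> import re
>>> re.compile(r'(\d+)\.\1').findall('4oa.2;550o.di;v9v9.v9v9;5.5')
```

After group 1 captures some text, `\1` only succeeds where that same text appears again.
`findall` collects group 1 from the one match (1 total).

['5']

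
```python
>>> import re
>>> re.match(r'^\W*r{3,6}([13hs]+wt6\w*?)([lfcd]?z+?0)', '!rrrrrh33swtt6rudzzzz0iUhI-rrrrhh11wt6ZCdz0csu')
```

Pattern: anchored at the start of the string; then zero or more of a non-word character, then 3 to 6 of the literal 'r'; then one or more of one of [13hs], then the literal 'wt6', then zero or more of a word character (lazy) (captured); then optionally one of [lfcd], then one or more of a literal 'z' (lazy), then a literal '0' (captured).
`match` is anchored at position 0; if the pattern doesn't fit there, it returns None.
Here the pattern fails at index 0, so the call returns None.

None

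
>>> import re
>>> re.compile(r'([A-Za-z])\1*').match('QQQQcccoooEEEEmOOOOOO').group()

'QQQQ'

`\1` is not a pattern — it's the concrete string captured by group 1, re-applied verbatim.
With `match`, the pattern is implicitly anchored at the beginning.
The match spans [0:4] → 'QQQQ'.
Captured: group 1 = 'Q'.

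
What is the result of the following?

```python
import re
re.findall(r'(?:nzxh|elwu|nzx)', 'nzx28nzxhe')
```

['nzx', 'nzxh']

Alternation isn't longest-match — the leftmost alternative that fits at this position is chosen.
Walking the string: at [0:3] → 'nzx'; at [5:9] → 'nzxh'.
With no groups in the pattern, `findall` gives back each whole match — 2 here.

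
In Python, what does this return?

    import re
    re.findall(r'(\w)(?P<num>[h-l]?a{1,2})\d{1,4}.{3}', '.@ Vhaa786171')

This matches a word character (captured); then optionally a character in [h-l], then 1 to 2 of a literal 'a' (captured as 'num'); then 1 to 4 of a digit, then exactly 3 of any character.
Scanning left to right: at [3:13] match 'Vhaa786171', groups = ('V', 'haa').
Multiple groups make `findall` return tuples — one 2-tuple for the one match.

[('V', 'haa')]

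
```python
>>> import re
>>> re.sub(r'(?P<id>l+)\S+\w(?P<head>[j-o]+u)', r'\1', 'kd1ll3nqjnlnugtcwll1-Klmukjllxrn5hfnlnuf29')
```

'kd1llf29'

Pattern: one or more of a literal 'l' (captured as 'id'); then one or more of a non-whitespace character, then a word character; then one or more of a character in [j-o], then a literal 'u' (captured as 'head').
`\1` in the replacement pulls in group 1's text for each match.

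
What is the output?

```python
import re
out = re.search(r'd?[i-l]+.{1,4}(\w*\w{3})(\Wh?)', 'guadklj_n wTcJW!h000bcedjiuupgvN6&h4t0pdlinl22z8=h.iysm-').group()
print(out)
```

dklj_n wTcJW!h

The match spans [3:17] → 'dklj_n wTcJW!h'.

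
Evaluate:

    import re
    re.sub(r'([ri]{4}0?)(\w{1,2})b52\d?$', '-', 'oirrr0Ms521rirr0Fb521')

Pattern: exactly 4 of one of [ri], then optionally the literal '0' (captured); then 1 to 2 of a word character (captured); then the literal 'b52', then optionally a digit; then anchored at the end.
Matches: at [11:21] → 'rirr0Fb521'.
Every occurrence is swapped for '-'.

'oirrr0Ms521-'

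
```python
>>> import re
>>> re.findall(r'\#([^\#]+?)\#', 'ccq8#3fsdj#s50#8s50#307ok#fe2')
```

Matches: at [4:11] match '#3fsdj#', group 1 = '3fsdj'; at [14:20] match '#8s50#', group 1 = '8s50'.
`findall` collects group 1 from each match (2 total).

['3fsdj', '8s50']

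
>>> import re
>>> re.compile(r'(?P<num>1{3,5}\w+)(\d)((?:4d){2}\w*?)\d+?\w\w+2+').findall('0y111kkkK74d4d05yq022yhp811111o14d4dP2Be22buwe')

[('111kkkK74d4d05yq022yhp811111o', '1', '4d4dP')]

Multiple groups make `findall` return tuples — one 3-tuple for the one match.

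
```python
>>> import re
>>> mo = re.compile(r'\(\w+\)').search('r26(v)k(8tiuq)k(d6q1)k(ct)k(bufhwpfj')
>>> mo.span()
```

The match spans [3:6] → '(v)'.

(3, 6)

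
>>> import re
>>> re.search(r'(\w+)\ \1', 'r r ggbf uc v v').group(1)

The match spans [0:3] → 'r r'.
Captured: group 1 = 'r'.

'r'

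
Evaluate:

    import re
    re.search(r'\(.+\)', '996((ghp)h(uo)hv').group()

`search` walks the string left to right and returns the first match it finds.
The match spans [3:14] → '((ghp)h(uo)'.

'((ghp)h(uo)'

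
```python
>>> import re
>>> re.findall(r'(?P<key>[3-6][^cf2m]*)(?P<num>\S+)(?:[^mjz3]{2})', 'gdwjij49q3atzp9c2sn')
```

`findall` packs the 2 group values into a tuple for every match.

[('49q3atzp9', 'c2')]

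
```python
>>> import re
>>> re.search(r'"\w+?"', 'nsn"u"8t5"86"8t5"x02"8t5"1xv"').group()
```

'"u"'

The match spans [3:6] → '"u"'.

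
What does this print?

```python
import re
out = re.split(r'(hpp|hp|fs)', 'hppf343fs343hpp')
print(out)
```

['', 'hpp', 'f343', 'fs', '343', 'hpp', '']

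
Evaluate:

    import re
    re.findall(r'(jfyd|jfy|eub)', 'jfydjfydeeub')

Alternation isn't longest-match — the leftmost alternative that fits at this position is chosen.
One capturing group, so `findall` returns just the captured substring from each match — 3 in all.

['jfyd', 'jfyd', 'eub']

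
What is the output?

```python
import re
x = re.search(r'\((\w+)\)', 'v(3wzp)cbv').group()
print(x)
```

(3wzp)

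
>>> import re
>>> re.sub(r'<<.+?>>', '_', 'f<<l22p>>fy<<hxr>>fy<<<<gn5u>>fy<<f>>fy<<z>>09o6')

'f_fy_fy_fy_fy_09o6'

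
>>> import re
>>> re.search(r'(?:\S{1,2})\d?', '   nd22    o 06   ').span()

(3, 6)

Pattern: 1 to 2 of a non-whitespace character (non-capturing group); then optionally a digit.
`re.search` scans for the first position where the pattern succeeds.
The match spans [3:6] → 'nd2'.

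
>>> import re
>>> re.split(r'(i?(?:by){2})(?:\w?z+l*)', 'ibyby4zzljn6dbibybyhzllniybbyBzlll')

This matches optionally a literal 'i', then the literal 'by' repeated 2 times (captured); then optionally a word character, then one or more of the literal 'z', then zero or more of a literal 'l' (non-capturing group).
Matches to split on: at [0:9] → 'ibyby4zzl'; at [14:23] → 'ibybyhzll'.
The group in the pattern means `split` returns the separators' captures alongside the pieces.

['', 'ibyby', 'jn6db', 'ibyby', 'niybbyBzlll']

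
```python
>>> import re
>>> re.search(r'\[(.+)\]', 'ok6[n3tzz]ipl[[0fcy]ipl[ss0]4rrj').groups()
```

`re.search` tries every starting position until one works.
The match spans [3:28] → '[n3tzz]ipl[[0fcy]ipl[ss0]'.
Captured: group 1 = 'n3tzz]ipl[[0fcy]ipl[ss0'.

('n3tzz]ipl[[0fcy]ipl[ss0',)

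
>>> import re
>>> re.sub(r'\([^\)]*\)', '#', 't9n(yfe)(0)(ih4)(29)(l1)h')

't9n#####h'

Matches: at [3:8] → '(yfe)'; at [8:11] → '(0)'; at [11:16] → '(ih4)'; at [16:20] → '(29)'; at [20:24] → '(l1)'.
Each match is replaced by '#'.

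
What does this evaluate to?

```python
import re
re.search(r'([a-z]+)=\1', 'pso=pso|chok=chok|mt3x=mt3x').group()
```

'pso=pso'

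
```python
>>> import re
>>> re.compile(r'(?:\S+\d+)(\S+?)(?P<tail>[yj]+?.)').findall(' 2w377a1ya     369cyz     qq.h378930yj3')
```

[('a1', 'ya'), ('c', 'yz'), ('y', 'j3')]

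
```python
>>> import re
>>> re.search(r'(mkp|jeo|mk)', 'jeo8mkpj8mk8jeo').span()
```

The match spans [0:3] → 'jeo'.

(0, 3)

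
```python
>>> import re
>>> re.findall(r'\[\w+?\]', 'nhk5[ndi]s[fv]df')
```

['[ndi]', '[fv]']

Matches: at [4:9] → '[ndi]'; at [10:14] → '[fv]'.
No capturing groups, so `findall` returns the 2 full match strings.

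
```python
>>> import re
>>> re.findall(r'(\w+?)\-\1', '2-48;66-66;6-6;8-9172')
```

['66', '6']

After group 1 captures some text, `\1` only succeeds where that same text appears again.
Walking the string: at [5:10] match '66-66', group 1 = '66'; at [11:14] match '6-6', group 1 = '6'.
Because there's exactly one group, `findall` drops the full match and keeps group 1 from each hit.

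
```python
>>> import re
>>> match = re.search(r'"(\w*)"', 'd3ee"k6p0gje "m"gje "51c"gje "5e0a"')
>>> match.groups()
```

`re.search` scans for the first position where the pattern succeeds.
The match spans [13:16] → '"m"'.
Captured: group 1 = 'm'.

('m',)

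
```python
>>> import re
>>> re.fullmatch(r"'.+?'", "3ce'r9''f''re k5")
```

`fullmatch` succeeds only if the pattern covers the string from start to end.
Here the pattern can't cover the whole string, so the call returns None.

None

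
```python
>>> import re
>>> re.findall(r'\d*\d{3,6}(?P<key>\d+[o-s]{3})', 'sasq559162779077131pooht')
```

The pattern matches zero or more of a digit; then 3 to 6 of a digit; then one or more of a digit, then exactly 3 of a character in [o-s] (captured as 'key').
One capturing group, so `findall` returns just the captured substring from the one match — 1 in all.

['1poo']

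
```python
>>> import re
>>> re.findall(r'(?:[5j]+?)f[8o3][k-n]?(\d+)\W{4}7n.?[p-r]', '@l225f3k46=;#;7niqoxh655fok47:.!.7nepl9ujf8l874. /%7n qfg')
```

['46', '47', '874']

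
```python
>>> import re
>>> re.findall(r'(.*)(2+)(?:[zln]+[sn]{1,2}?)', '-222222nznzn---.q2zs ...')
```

The pattern matches zero or more of any character (captured); then one or more of a literal '2' (captured); then one or more of one of [zln], then 1 to 2 of one of [sn] (lazy) (non-capturing group).
Matches: at [0:20] match '-222222nznzn---.q2zs', groups = ('-222222nznzn---.q', '2').
Multiple groups make `findall` return tuples — one 2-tuple for the one match.

[('-222222nznzn---.q', '2')]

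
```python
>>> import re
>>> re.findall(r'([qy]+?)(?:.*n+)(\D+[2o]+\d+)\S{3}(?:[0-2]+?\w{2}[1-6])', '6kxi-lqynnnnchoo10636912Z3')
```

This matches one or more of one of [qy] (lazy) (captured); then zero or more of any character, then one or more of the literal 'n' (non-capturing group); then one or more of a non-digit, then one or more of one of [2o], then one or more of a digit (captured); then exactly 3 of a non-whitespace character; then one or more of a character in [0-2] (lazy), then exactly 2 of a word character, then a character in [1-6] (non-capturing group).
2 groups means the one result is a tuple of 2 captured strings — 1 here.

[('q', 'choo106')]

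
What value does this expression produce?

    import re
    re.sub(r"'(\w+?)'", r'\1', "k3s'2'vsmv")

'k3s2vsmv'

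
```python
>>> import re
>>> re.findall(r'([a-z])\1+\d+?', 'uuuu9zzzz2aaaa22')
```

['u', 'z', 'a']

`\1` has to match the exact text group 1 already captured.
`findall` collects group 1 from each match (3 total).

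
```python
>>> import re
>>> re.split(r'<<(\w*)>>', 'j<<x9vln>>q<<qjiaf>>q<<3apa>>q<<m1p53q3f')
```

['j', 'x9vln', 'q', 'qjiaf', 'q', '3apa', 'q<<m1p53q3f']

Matches to split on: at [1:10] → '<<x9vln>>'; at [11:20] → '<<qjiaf>>'; at [21:29] → '<<3apa>>'.
Because the pattern has a capturing group, `split` also inserts each captured text between the pieces.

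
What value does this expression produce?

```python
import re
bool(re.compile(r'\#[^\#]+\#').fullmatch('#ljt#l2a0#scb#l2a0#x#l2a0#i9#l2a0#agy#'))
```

False

`fullmatch` succeeds only if the pattern covers the string from start to end.
Here the string isn't matched end-to-end, so the call returns None, and `bool(None)` is False.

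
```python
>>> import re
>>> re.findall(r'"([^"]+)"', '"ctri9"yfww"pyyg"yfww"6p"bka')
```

`findall` collects group 1 from each match (3 total).

['ctri9', 'pyyg', '6p']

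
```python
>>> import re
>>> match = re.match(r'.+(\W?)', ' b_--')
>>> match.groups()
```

The match spans [0:5] → ' b_--'.
Captured: group 1 = ''.

('',)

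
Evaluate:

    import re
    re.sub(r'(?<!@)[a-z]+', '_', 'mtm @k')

The negative lookahead/lookbehind blocks any match where the forbidden context is present.
Matches: at [0:3] → 'mtm'.
Each match is replaced by '_'.

'_ @k'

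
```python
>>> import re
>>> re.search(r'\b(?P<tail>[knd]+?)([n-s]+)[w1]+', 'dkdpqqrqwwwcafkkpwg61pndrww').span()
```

The pattern matches a word boundary (`\b`, zero-width); then one or more of one of [knd] (lazy) (captured as 'tail'); then one or more of a character in [n-s] (captured); then one or more of one of [w1].
The match spans [0:11] → 'dkdpqqrqwww'.

(0, 11)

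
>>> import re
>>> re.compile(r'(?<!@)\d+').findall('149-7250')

The negative lookaround is zero-width — it rules out positions where the adjacent text would match, without consuming anything.
Scanning left to right: at [0:3] → '149'; at [4:8] → '7250'.
No capturing groups, so `findall` returns the 2 full match strings.

['149', '7250']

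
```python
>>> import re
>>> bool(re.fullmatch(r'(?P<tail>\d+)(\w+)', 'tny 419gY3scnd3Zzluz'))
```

For `fullmatch`, every character of the input must be accounted for by the pattern.
Here the pattern can't cover the whole string, so the call returns None, and `bool(None)` is False.

False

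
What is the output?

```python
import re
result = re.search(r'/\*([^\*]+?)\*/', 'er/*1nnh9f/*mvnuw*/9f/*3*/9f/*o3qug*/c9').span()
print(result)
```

(10, 19)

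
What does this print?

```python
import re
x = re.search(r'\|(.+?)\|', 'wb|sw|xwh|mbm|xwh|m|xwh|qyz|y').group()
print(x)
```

`re.search` tries every starting position until one works.
The match spans [2:6] → '|sw|'.
Captured: group 1 = 'sw'.

|sw|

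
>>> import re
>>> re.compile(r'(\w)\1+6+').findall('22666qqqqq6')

`\1` is not a pattern — it's the concrete string captured by group 1, re-applied verbatim.
Scanning left to right: at [0:5] match '22666', group 1 = '2'; at [5:11] match 'qqqqq6', group 1 = 'q'.
Because there's exactly one group, `findall` drops the full match and keeps group 1 from each hit.

['2', 'q']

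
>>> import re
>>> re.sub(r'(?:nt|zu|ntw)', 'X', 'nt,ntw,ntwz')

'X,Xw,Xwz'

Branches in `(...|...)` are attempted left-to-right; the first branch that allows the whole pattern to succeed is taken.
Matches: at [0:2] → 'nt'; at [3:5] → 'nt'; at [7:9] → 'nt'.
Each match is replaced by 'X'.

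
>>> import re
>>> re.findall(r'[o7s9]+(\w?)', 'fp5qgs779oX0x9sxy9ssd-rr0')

Pattern: one or more of one of [o7s9]; then optionally a word character (captured).
Walking the string: at [5:11] match 's779oX', group 1 = 'X'; at [13:16] match '9sx', group 1 = 'x'; at [17:21] match '9ssd', group 1 = 'd'.
Because there's exactly one group, `findall` drops the full match and keeps group 1 from each hit.

['X', 'x', 'd']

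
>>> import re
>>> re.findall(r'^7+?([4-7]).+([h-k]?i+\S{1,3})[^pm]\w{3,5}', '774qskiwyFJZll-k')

[('7', 'iwyF')]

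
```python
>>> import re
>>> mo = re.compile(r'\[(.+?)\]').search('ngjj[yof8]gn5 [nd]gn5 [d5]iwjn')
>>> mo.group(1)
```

'yof8'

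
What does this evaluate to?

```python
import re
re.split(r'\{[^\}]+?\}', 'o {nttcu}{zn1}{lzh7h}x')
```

Matches to split on: at [2:9] → '{nttcu}'; at [9:14] → '{zn1}'; at [14:21] → '{lzh7h}'.
The string is cut at each match, leaving 4 pieces.

['o ', '', '', 'x']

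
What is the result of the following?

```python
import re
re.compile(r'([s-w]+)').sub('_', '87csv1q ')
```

'87c_1q '

This matches one or more of a character in [s-w] (captured).
Every occurrence is swapped for '_'.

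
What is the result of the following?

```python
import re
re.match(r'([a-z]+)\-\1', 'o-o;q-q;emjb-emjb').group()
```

'o-o'

`match` is anchored at position 0; if the pattern doesn't fit there, it returns None.
The match spans [0:3] → 'o-o'.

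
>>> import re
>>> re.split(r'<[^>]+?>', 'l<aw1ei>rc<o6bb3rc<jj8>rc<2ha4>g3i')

The string is cut at each match, leaving 4 pieces.

['l', 'rc', 'rc', 'g3i']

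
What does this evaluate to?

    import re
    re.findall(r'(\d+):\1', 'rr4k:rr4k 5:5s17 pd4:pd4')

The backreference `\1` re-matches whatever the first group consumed, character for character.
`findall` collects group 1 from the one match (1 total).

['5']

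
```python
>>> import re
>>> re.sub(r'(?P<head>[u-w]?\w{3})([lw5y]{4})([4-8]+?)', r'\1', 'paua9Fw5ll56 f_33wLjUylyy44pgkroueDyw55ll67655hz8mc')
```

Because the quantifier is non-greedy, it stops expanding at the earliest point where the rest of the pattern can succeed.
`\1` in the replacement pulls in group 1's text for each match.

'paua9F6 f_33wLjU4pgkroueDyw7655hz8mc'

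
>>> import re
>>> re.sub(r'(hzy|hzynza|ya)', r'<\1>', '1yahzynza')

`|` is ordered: at each position the engine commits to the first alternative that works.
Matches: at [1:3] → 'ya'; at [3:6] → 'hzy'.
Each match is replaced using the text its own group 1 captured.

'1<ya><hzy>nza'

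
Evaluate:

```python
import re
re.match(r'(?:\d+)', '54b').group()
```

This matches one or more of a digit (non-capturing group).
`re.match` won't scan ahead — the pattern has to work from the very first character.
The match spans [0:2] → '54'.

'54'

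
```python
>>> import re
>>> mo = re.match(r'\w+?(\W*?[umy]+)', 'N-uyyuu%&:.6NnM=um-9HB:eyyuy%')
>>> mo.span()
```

(0, 7)

This matches one or more of a word character (lazy); then zero or more of a non-word character (lazy), then one or more of one of [umy] (captured).
`re.match` won't scan ahead — the pattern has to work from the very first character.
The match spans [0:7] → 'N-uyyuu'.
Captured: group 1 = '-uyyuu'.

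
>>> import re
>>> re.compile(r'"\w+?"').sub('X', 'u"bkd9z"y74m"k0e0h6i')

Matches: at [1:8] → '"bkd9z"'.
`sub` substitutes 'X' at each match site.

'uXy74m"k0e0h6i'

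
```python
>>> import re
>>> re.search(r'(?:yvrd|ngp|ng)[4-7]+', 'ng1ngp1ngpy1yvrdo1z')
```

None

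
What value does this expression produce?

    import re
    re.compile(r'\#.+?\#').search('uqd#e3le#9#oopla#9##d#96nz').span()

Because the quantifier is non-greedy, it stops expanding at the earliest point where the rest of the pattern can succeed.
The match spans [3:9] → '#e3le#'.

(3, 9)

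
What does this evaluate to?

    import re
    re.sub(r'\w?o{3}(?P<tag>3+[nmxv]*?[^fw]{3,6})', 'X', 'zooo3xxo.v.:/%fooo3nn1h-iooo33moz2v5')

Pattern: optionally a word character, then exactly 3 of a literal 'o'; then one or more of a literal '3', then zero or more of one of [nmxv] (lazy), then 3 to 6 of any character except [fw] (captured as 'tag').
Matches: at [0:11] → 'zooo3xxo.v.'; at [14:25] → 'fooo3nn1h-i'; at [25:36] → 'ooo33moz2v5'.
Every occurrence is swapped for 'X'.

'X:/%XX'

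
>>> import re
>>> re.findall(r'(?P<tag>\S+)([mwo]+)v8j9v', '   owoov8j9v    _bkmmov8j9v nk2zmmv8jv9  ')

[('owo', 'o'), ('_bkmm', 'o')]

Pattern: one or more of a non-whitespace character (captured as 'tag'); then one or more of one of [mwo] (captured); then the literal 'v8j', then the literal '9v'.
Matches: at [3:12] match 'owoov8j9v', groups = ('owo', 'o'); at [16:27] match '_bkmmov8j9v', groups = ('_bkmm', 'o').
Multiple groups make `findall` return tuples — one 2-tuple for each match.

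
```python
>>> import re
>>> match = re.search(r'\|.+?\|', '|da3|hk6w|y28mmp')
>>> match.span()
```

(0, 5)

With the lazy modifier that quantifier settles for the fewest repetitions that let the rest of the pattern succeed (the atoms after it are unaffected and can still be greedy).
The match spans [0:5] → '|da3|'.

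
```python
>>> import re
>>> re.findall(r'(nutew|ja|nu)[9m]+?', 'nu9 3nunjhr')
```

['nu']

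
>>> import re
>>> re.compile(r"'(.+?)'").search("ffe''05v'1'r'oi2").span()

A non-greedy quantifier consumes as few characters as it can — just enough that the remainder of the pattern still matches from where it stops; whatever follows it matches normally.
The match spans [3:9] → "''05v'".

(3, 9)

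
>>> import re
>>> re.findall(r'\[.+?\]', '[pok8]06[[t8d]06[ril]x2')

['[pok8]', '[[t8d]', '[ril]']

A non-greedy quantifier consumes as few characters as it can — just enough that the remainder of the pattern still matches from where it stops; whatever follows it matches normally.
Scanning left to right: at [0:6] → '[pok8]'; at [8:14] → '[[t8d]'; at [16:21] → '[ril]'.
With no groups in the pattern, `findall` gives back each whole match — 3 here.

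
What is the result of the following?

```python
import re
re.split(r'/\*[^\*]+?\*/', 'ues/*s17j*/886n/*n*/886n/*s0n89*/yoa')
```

Matches to split on: at [3:11] → '/*s17j*/'; at [15:20] → '/*n*/'; at [24:33] → '/*s0n89*/'.
The string is cut at each match, leaving 4 pieces.

['ues', '886n', '886n', 'yoa']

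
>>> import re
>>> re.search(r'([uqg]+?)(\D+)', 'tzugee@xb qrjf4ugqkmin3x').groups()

The match spans [2:14] → 'ugee@xb qrjf'.
Captured: group 1 = 'u', group 2 = 'gee@xb qrjf'.

('u', 'gee@xb qrjf')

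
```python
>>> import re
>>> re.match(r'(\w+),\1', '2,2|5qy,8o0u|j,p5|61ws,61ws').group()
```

With `match`, the pattern is implicitly anchored at the beginning.
The match spans [0:3] → '2,2'.

'2,2'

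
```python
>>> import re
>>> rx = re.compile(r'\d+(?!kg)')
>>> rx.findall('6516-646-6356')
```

['6516', '646', '6356']

A negative assertion filters positions out without eating any characters.
Walking the string: at [0:4] → '6516'; at [5:8] → '646'; at [9:13] → '6356'.
No capturing groups, so `findall` returns the 3 full match strings.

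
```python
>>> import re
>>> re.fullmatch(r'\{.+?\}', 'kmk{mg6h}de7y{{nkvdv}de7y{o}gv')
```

`re.fullmatch` is like wrapping the pattern in `^…$` (in single-line mode).
Here there's no way to consume every character, so the call returns None.

None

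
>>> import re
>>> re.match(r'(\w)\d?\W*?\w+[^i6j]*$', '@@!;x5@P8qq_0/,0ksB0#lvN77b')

`match` is anchored at position 0; if the pattern doesn't fit there, it returns None.
Here position 0 doesn't satisfy it, so the call returns None.

None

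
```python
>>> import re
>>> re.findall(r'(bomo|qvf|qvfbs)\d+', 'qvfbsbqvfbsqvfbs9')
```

['qvfbs']

Walking the string: at [11:17] match 'qvfbs9', group 1 = 'qvfbs'.
`findall` collects group 1 from the one match (1 total).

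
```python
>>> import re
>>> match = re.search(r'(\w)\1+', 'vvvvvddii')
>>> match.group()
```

After group 1 captures some text, `\1` only succeeds where that same text appears again.
`search` walks the string left to right and returns the first match it finds.
The match spans [0:5] → 'vvvvv'.
Captured: group 1 = 'v'.

'vvvvv'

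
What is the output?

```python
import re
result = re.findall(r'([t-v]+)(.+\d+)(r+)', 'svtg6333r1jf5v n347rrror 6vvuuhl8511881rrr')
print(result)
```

[('vt', 'g6333r1jf5v n347rrror 6vvuuhl8511881', 'rrr')]

This matches one or more of a character in [t-v] (captured); then one or more of any character, then one or more of a digit (captured); then one or more of a literal 'r' (captured).
3 groups means the one result is a tuple of 3 captured strings — 1 here.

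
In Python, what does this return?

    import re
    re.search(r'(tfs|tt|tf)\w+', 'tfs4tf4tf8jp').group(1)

Alternation tries branches left to right and keeps the first one that lets the overall match succeed at that position.
`search` walks the string left to right and returns the first match it finds.
The match spans [0:12] → 'tfs4tf4tf8jp'.
Captured: group 1 = 'tfs'.

'tfs'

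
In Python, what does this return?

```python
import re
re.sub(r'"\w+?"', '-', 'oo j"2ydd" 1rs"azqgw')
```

'oo j- 1rs"azqgw'

`sub` substitutes '-' at each match site.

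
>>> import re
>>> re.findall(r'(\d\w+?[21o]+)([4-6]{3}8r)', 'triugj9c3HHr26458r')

With 2 capturing groups, `findall` returns a 2-tuple per match.

[('9c3HHr2', '6458r')]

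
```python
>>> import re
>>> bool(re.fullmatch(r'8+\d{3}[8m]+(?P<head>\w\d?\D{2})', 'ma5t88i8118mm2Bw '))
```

False

The pattern matches one or more of the literal '8', then exactly 3 of a digit, then one or more of one of [8m]; then a word character, then optionally a digit, then exactly 2 of a non-digit (captured as 'head').
`re.fullmatch` is like wrapping the pattern in `^…$` (in single-line mode).
Here the string isn't matched end-to-end, so the call returns None, and `bool(None)` is False.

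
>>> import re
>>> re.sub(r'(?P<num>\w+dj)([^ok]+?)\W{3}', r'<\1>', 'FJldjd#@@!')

'<FJldj>!'

This matches one or more of a word character, then the literal 'dj' (captured as 'num'); then one or more of any character except [ok] (lazy) (captured); then exactly 3 of a non-word character.
With the lazy modifier that quantifier settles for the fewest repetitions that let the rest of the pattern succeed (the atoms after it are unaffected and can still be greedy).
Matches: at [0:9] → 'FJldjd#@@'.
The replacement refers to a captured group, so each match is rewritten using its own captured text.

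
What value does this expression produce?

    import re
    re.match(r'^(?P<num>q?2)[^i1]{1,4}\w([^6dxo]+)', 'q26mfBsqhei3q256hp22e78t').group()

'q26mfBsqhei3q25'

Pattern: anchored at the start of the string; then optionally the literal 'q', then the literal '2' (captured as 'num'); then 1 to 4 of any character except [i1], then a word character; then one or more of any character except [6dxo] (captured).
`re.match` only tries the pattern at the start of the string.
The match spans [0:15] → 'q26mfBsqhei3q25'.
Captured: group 1 = 'q2', group 2 = 'qhei3q25'.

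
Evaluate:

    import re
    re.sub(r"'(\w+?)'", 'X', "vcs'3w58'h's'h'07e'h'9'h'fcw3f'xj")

`sub` substitutes 'X' at each match site.

'vcsXhXhXhXhXxj'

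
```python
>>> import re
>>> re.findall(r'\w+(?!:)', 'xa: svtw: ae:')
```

`(?!…)`/`(?<!…)` only lets a position through if the neighbouring text does NOT match; no characters are consumed.
Scanning left to right: at [0:1] → 'x'; at [4:7] → 'svt'; at [10:11] → 'a'.
`findall` yields the raw match text (3 of them) because the pattern has no groups.

['x', 'svt', 'a']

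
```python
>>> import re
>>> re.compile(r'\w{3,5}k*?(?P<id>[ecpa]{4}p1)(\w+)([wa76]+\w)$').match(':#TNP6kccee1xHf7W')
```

`re.match` won't scan ahead — the pattern has to work from the very first character.
Here the pattern fails at index 0, so the call returns None.

None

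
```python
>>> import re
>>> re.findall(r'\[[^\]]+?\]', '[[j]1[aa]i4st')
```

With no groups in the pattern, `findall` gives back each whole match — 2 here.

['[[j]', '[aa]']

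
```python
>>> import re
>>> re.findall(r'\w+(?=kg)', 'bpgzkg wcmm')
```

['bpgz']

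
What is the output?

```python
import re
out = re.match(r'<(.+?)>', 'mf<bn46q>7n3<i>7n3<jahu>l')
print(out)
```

None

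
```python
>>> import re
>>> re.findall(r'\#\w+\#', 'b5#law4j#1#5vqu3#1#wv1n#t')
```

`findall` yields the raw match text (3 of them) because the pattern has no groups.

['#law4j#', '#5vqu3#', '#wv1n#']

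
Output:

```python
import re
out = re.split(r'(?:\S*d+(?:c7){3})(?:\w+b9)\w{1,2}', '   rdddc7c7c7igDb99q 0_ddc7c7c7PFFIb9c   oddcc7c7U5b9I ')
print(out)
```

`split` removes every match and returns the 3 fragments in between.

['   ', ' ', '   oddcc7c7U5b9I ']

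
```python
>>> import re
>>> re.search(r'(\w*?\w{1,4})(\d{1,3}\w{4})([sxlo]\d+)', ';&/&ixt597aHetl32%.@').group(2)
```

Pattern: zero or more of a word character (lazy), then 1 to 4 of a word character (captured); then 1 to 3 of a digit, then exactly 4 of a word character (captured); then one of [sxlo], then one or more of a digit (captured).
`re.search` tries every starting position until one works.
The match spans [4:17] → 'ixt597aHetl32'.
Captured: group 1 = 'ixt5', group 2 = '97aHet', group 3 = 'l32'.

'97aHet'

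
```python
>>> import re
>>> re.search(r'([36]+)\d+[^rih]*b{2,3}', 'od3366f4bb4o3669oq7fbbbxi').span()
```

The pattern matches one or more of one of [36] (captured); then one or more of a digit; then zero or more of any character except [rih], then 2 to 3 of the literal 'b'.
`re.search` tries every starting position until one works.
The match spans [2:23] → '3366f4bb4o3669oq7fbbb'.
Captured: group 1 = '336'.

(2, 23)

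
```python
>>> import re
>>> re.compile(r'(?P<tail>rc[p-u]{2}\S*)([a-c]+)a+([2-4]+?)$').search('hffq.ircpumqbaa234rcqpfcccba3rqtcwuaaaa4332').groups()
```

This matches the literal 'rc', then exactly 2 of a character in [p-u], then zero or more of a non-whitespace character (captured as 'tail'); then one or more of a character in [a-c] (captured); then one or more of a literal 'a'; then one or more of a character in [2-4] (lazy) (captured); then anchored at the end.
`re.search` tries every starting position until one works.
The match spans [6:43] → 'rcpumqbaa234rcqpfcccba3rqtcwuaaaa4332'.
Captured: group 1 = 'rcpumqbaa234rcqpfcccba3rqtcwuaa', group 2 = 'a', group 3 = '4332'.

('rcpumqbaa234rcqpfcccba3rqtcwuaa', 'a', '4332')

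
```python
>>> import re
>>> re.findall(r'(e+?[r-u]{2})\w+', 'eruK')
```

Pattern: one or more of the literal 'e' (lazy), then exactly 2 of a character in [r-u] (captured); then one or more of a word character.
With a single group, `findall` returns only what that group captured — 1 item.

['eru']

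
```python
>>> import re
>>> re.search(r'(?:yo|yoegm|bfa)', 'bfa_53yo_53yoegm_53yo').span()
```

(0, 3)

`re.search` scans for the first position where the pattern succeeds.
The match spans [0:3] → 'bfa'.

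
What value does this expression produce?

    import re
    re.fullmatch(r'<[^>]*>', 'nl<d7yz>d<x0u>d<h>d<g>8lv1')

None

`re.fullmatch` requires the pattern to consume the entire string.
Here there's no way to consume every character, so the call returns None.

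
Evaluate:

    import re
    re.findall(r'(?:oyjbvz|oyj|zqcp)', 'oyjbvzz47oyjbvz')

['oyjbvz', 'oyjbvz']

`|` is ordered: at each position the engine commits to the first alternative that works.
No capturing groups, so `findall` returns the 2 full match strings.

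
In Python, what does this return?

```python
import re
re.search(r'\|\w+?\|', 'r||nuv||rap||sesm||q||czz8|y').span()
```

(2, 7)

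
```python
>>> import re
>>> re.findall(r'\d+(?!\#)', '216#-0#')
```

The negative lookahead/lookbehind blocks any match where the forbidden context is present.
Matches: at [0:2] → '21'.
No capturing groups, so `findall` returns the 1 full match string.

['21']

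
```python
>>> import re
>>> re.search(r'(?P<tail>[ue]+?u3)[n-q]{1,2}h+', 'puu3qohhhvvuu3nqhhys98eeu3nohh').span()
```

(1, 9)

Pattern: one or more of one of [ue] (lazy), then the literal 'u3' (captured as 'tail'); then 1 to 2 of a character in [n-q], then one or more of the literal 'h'.
`re.search` scans for the first position where the pattern succeeds.
The match spans [1:9] → 'uu3qohhh'.
Captured: group 1 = 'uu3'.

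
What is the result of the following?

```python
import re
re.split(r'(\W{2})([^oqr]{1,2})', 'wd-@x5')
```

['wd', '-@', 'x5', '']

The pattern matches exactly 2 of a non-word character (captured); then 1 to 2 of any character except [oqr] (captured).
Matches to split on: at [2:6] → '-@x5'.
Because the pattern has a capturing group, `split` also inserts each captured text between the pieces.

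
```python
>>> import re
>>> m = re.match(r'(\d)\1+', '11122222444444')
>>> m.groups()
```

('1',)

`\1` is not a pattern — it's the concrete string captured by group 1, re-applied verbatim.
`re.match` won't scan ahead — the pattern has to work from the very first character.
The match spans [0:3] → '111'.
Captured: group 1 = '1'.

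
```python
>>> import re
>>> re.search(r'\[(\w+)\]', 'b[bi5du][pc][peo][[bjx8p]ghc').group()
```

'[bi5du]'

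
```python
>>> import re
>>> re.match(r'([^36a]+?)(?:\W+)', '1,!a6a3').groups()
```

('1',)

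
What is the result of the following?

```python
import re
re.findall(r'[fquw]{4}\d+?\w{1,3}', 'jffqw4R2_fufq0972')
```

['ffqw4R2_', 'fufq0972']

This matches exactly 4 of one of [fquw]; then one or more of a digit (lazy), then 1 to 3 of a word character.
Matches: at [1:9] → 'ffqw4R2_'; at [9:17] → 'fufq0972'.
With no groups in the pattern, `findall` gives back each whole match — 2 here.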